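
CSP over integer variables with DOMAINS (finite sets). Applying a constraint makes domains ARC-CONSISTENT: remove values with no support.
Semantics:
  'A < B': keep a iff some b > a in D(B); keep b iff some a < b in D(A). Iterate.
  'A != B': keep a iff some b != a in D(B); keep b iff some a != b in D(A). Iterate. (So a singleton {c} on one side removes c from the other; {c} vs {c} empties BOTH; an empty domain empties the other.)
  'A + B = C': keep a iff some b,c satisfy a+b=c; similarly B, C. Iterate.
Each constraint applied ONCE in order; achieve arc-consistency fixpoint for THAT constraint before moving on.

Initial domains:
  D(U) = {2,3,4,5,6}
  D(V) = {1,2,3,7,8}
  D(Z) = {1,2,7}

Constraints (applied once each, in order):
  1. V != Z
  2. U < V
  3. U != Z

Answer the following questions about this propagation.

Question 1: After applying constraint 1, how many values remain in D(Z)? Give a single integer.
Answer: 3

Derivation:
Constraint 1 (V != Z) on D(V)={1,2,3,7,8} D(Z)={1,2,7}: no change
So after constraint 1: D(Z)={1,2,7}, size = 3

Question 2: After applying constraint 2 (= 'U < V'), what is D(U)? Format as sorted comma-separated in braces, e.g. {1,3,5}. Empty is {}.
Constraint 1 (V != Z) on D(V)={1,2,3,7,8} D(Z)={1,2,7}: no change
Constraint 2 (U < V) on D(U)={2,3,4,5,6} D(V)={1,2,3,7,8}: V {1,2,3,7,8}->{3,7,8}
So after constraint 2: D(U) = {2,3,4,5,6}

Answer: {2,3,4,5,6}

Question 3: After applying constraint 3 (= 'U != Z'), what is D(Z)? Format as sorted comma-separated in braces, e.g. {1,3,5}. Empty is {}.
Answer: {1,2,7}

Derivation:
Constraint 1 (V != Z) on D(V)={1,2,3,7,8} D(Z)={1,2,7}: no change
Constraint 2 (U < V) on D(U)={2,3,4,5,6} D(V)={1,2,3,7,8}: V {1,2,3,7,8}->{3,7,8}
Constraint 3 (U != Z) on D(U)={2,3,4,5,6} D(Z)={1,2,7}: no change
So after constraint 3: D(Z) = {1,2,7}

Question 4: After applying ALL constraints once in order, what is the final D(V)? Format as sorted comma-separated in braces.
Constraint 1 (V != Z) on D(V)={1,2,3,7,8} D(Z)={1,2,7}: no change
Constraint 2 (U < V) on D(U)={2,3,4,5,6} D(V)={1,2,3,7,8}: V {1,2,3,7,8}->{3,7,8}
Constraint 3 (U != Z) on D(U)={2,3,4,5,6} D(Z)={1,2,7}: no change
So after all 3 constraints: D(V) = {3,7,8}

Answer: {3,7,8}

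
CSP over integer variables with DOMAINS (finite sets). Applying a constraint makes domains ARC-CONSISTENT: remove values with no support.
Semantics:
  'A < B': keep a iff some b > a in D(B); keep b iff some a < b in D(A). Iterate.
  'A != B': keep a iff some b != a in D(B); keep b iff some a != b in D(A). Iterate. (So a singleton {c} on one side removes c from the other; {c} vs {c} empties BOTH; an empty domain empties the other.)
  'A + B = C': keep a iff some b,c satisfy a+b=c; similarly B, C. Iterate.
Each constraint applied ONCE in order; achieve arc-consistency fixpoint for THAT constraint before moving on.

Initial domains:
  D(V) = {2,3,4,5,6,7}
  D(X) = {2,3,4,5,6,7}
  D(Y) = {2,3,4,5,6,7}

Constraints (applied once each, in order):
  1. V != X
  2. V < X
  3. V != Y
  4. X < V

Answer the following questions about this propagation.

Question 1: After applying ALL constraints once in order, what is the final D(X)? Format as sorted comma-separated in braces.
Answer: {3,4,5}

Derivation:
Constraint 1 (V != X) on D(V)={2,3,4,5,6,7} D(X)={2,3,4,5,6,7}: no change
Constraint 2 (V < X) on D(V)={2,3,4,5,6,7} D(X)={2,3,4,5,6,7}: V {2,3,4,5,6,7}->{2,3,4,5,6}; X {2,3,4,5,6,7}->{3,4,5,6,7}
Constraint 3 (V != Y) on D(V)={2,3,4,5,6} D(Y)={2,3,4,5,6,7}: no change
Constraint 4 (X < V) on D(X)={3,4,5,6,7} D(V)={2,3,4,5,6}: X {3,4,5,6,7}->{3,4,5}; V {2,3,4,5,6}->{4,5,6}
So after all 4 constraints: D(X) = {3,4,5}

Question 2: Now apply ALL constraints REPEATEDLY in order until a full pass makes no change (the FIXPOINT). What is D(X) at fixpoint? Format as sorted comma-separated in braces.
Answer: {}

Derivation:
pass 0 (initial): D(X)={2,3,4,5,6,7}
pass 1: V {2,3,4,5,6,7}->{4,5,6}; X {2,3,4,5,6,7}->{3,4,5}
pass 2: V {4,5,6}->{}; X {3,4,5}->{}; Y {2,3,4,5,6,7}->{2,3,5,6,7}
pass 3: Y {2,3,5,6,7}->{}
pass 4: no change
Fixpoint after 4 passes: D(X) = {}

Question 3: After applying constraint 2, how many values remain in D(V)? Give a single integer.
Constraint 1 (V != X) on D(V)={2,3,4,5,6,7} D(X)={2,3,4,5,6,7}: no change
Constraint 2 (V < X) on D(V)={2,3,4,5,6,7} D(X)={2,3,4,5,6,7}: V {2,3,4,5,6,7}->{2,3,4,5,6}; X {2,3,4,5,6,7}->{3,4,5,6,7}
So after constraint 2: D(V)={2,3,4,5,6}, size = 5

Answer: 5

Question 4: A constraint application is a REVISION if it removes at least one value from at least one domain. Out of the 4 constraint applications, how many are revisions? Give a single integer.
Constraint 1 (V != X) on D(V)={2,3,4,5,6,7} D(X)={2,3,4,5,6,7}: no change => not a revision
Constraint 2 (V < X) on D(V)={2,3,4,5,6,7} D(X)={2,3,4,5,6,7}: V {2,3,4,5,6,7}->{2,3,4,5,6}; X {2,3,4,5,6,7}->{3,4,5,6,7} => REVISION
Constraint 3 (V != Y) on D(V)={2,3,4,5,6} D(Y)={2,3,4,5,6,7}: no change => not a revision
Constraint 4 (X < V) on D(X)={3,4,5,6,7} D(V)={2,3,4,5,6}: X {3,4,5,6,7}->{3,4,5}; V {2,3,4,5,6}->{4,5,6} => REVISION
Total revisions = 2

Answer: 2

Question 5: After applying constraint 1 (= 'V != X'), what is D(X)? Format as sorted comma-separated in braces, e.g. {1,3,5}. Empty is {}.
Answer: {2,3,4,5,6,7}

Derivation:
Constraint 1 (V != X) on D(V)={2,3,4,5,6,7} D(X)={2,3,4,5,6,7}: no change
So after constraint 1: D(X) = {2,3,4,5,6,7}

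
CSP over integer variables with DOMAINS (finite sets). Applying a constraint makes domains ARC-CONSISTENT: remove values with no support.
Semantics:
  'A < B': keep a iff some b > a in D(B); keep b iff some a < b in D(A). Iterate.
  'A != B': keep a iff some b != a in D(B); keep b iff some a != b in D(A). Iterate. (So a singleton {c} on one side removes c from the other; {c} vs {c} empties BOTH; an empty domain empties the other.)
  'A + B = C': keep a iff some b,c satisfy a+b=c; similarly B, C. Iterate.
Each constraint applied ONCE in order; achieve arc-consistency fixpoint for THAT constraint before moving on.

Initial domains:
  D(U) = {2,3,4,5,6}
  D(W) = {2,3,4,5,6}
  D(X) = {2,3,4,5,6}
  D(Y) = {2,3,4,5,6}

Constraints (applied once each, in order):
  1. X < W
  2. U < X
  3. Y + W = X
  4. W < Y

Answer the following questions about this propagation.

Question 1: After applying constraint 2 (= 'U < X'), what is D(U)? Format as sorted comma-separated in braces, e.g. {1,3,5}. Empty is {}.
Answer: {2,3,4}

Derivation:
Constraint 1 (X < W) on D(X)={2,3,4,5,6} D(W)={2,3,4,5,6}: X {2,3,4,5,6}->{2,3,4,5}; W {2,3,4,5,6}->{3,4,5,6}
Constraint 2 (U < X) on D(U)={2,3,4,5,6} D(X)={2,3,4,5}: U {2,3,4,5,6}->{2,3,4}; X {2,3,4,5}->{3,4,5}
So after constraint 2: D(U) = {2,3,4}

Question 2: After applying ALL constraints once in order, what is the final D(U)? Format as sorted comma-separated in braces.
Constraint 1 (X < W) on D(X)={2,3,4,5,6} D(W)={2,3,4,5,6}: X {2,3,4,5,6}->{2,3,4,5}; W {2,3,4,5,6}->{3,4,5,6}
Constraint 2 (U < X) on D(U)={2,3,4,5,6} D(X)={2,3,4,5}: U {2,3,4,5,6}->{2,3,4}; X {2,3,4,5}->{3,4,5}
Constraint 3 (Y + W = X) on D(Y)={2,3,4,5,6} D(W)={3,4,5,6} D(X)={3,4,5}: Y {2,3,4,5,6}->{2}; W {3,4,5,6}->{3}; X {3,4,5}->{5}
Constraint 4 (W < Y) on D(W)={3} D(Y)={2}: W {3}->{}; Y {2}->{}
So after all 4 constraints: D(U) = {2,3,4}

Answer: {2,3,4}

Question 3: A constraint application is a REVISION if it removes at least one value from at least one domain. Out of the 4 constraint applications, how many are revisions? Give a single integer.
Constraint 1 (X < W) on D(X)={2,3,4,5,6} D(W)={2,3,4,5,6}: X {2,3,4,5,6}->{2,3,4,5}; W {2,3,4,5,6}->{3,4,5,6} => REVISION
Constraint 2 (U < X) on D(U)={2,3,4,5,6} D(X)={2,3,4,5}: U {2,3,4,5,6}->{2,3,4}; X {2,3,4,5}->{3,4,5} => REVISION
Constraint 3 (Y + W = X) on D(Y)={2,3,4,5,6} D(W)={3,4,5,6} D(X)={3,4,5}: Y {2,3,4,5,6}->{2}; W {3,4,5,6}->{3}; X {3,4,5}->{5} => REVISION
Constraint 4 (W < Y) on D(W)={3} D(Y)={2}: W {3}->{}; Y {2}->{} => REVISION
Total revisions = 4

Answer: 4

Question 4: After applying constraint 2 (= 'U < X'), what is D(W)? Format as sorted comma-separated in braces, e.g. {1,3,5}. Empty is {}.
Constraint 1 (X < W) on D(X)={2,3,4,5,6} D(W)={2,3,4,5,6}: X {2,3,4,5,6}->{2,3,4,5}; W {2,3,4,5,6}->{3,4,5,6}
Constraint 2 (U < X) on D(U)={2,3,4,5,6} D(X)={2,3,4,5}: U {2,3,4,5,6}->{2,3,4}; X {2,3,4,5}->{3,4,5}
So after constraint 2: D(W) = {3,4,5,6}

Answer: {3,4,5,6}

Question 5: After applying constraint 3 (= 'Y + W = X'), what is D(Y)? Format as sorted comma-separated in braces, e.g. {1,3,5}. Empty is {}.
Answer: {2}

Derivation:
Constraint 1 (X < W) on D(X)={2,3,4,5,6} D(W)={2,3,4,5,6}: X {2,3,4,5,6}->{2,3,4,5}; W {2,3,4,5,6}->{3,4,5,6}
Constraint 2 (U < X) on D(U)={2,3,4,5,6} D(X)={2,3,4,5}: U {2,3,4,5,6}->{2,3,4}; X {2,3,4,5}->{3,4,5}
Constraint 3 (Y + W = X) on D(Y)={2,3,4,5,6} D(W)={3,4,5,6} D(X)={3,4,5}: Y {2,3,4,5,6}->{2}; W {3,4,5,6}->{3}; X {3,4,5}->{5}
So after constraint 3: D(Y) = {2}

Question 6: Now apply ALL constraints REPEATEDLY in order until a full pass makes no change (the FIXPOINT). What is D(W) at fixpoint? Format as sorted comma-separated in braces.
Answer: {}

Derivation:
pass 0 (initial): D(W)={2,3,4,5,6}
pass 1: U {2,3,4,5,6}->{2,3,4}; W {2,3,4,5,6}->{}; X {2,3,4,5,6}->{5}; Y {2,3,4,5,6}->{}
pass 2: U {2,3,4}->{}; X {5}->{}
pass 3: no change
Fixpoint after 3 passes: D(W) = {}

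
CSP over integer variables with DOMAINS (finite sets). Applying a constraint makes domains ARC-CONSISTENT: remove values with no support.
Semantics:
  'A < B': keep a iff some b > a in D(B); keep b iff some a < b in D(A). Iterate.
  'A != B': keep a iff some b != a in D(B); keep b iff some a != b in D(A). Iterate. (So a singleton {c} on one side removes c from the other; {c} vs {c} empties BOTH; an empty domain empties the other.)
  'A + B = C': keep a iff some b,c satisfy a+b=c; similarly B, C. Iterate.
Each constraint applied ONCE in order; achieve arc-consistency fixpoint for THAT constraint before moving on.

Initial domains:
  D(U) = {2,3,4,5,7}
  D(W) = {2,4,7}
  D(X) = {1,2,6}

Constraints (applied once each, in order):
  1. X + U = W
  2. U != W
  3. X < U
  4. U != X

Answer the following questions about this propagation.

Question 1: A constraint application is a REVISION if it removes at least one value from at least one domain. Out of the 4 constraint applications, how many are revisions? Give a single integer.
Answer: 1

Derivation:
Constraint 1 (X + U = W) on D(X)={1,2,6} D(U)={2,3,4,5,7} D(W)={2,4,7}: X {1,2,6}->{1,2}; U {2,3,4,5,7}->{2,3,5}; W {2,4,7}->{4,7} => REVISION
Constraint 2 (U != W) on D(U)={2,3,5} D(W)={4,7}: no change => not a revision
Constraint 3 (X < U) on D(X)={1,2} D(U)={2,3,5}: no change => not a revision
Constraint 4 (U != X) on D(U)={2,3,5} D(X)={1,2}: no change => not a revision
Total revisions = 1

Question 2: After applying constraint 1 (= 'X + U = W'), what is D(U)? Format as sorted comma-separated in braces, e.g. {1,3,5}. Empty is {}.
Constraint 1 (X + U = W) on D(X)={1,2,6} D(U)={2,3,4,5,7} D(W)={2,4,7}: X {1,2,6}->{1,2}; U {2,3,4,5,7}->{2,3,5}; W {2,4,7}->{4,7}
So after constraint 1: D(U) = {2,3,5}

Answer: {2,3,5}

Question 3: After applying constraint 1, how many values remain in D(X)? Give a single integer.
Constraint 1 (X + U = W) on D(X)={1,2,6} D(U)={2,3,4,5,7} D(W)={2,4,7}: X {1,2,6}->{1,2}; U {2,3,4,5,7}->{2,3,5}; W {2,4,7}->{4,7}
So after constraint 1: D(X)={1,2}, size = 2

Answer: 2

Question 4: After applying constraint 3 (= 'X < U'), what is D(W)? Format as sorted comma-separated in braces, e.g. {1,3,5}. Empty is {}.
Answer: {4,7}

Derivation:
Constraint 1 (X + U = W) on D(X)={1,2,6} D(U)={2,3,4,5,7} D(W)={2,4,7}: X {1,2,6}->{1,2}; U {2,3,4,5,7}->{2,3,5}; W {2,4,7}->{4,7}
Constraint 2 (U != W) on D(U)={2,3,5} D(W)={4,7}: no change
Constraint 3 (X < U) on D(X)={1,2} D(U)={2,3,5}: no change
So after constraint 3: D(W) = {4,7}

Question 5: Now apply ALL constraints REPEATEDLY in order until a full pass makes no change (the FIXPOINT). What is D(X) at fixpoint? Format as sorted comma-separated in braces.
Answer: {1,2}

Derivation:
pass 0 (initial): D(X)={1,2,6}
pass 1: U {2,3,4,5,7}->{2,3,5}; W {2,4,7}->{4,7}; X {1,2,6}->{1,2}
pass 2: no change
Fixpoint after 2 passes: D(X) = {1,2}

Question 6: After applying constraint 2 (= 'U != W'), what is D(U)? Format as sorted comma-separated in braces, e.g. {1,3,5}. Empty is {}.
Constraint 1 (X + U = W) on D(X)={1,2,6} D(U)={2,3,4,5,7} D(W)={2,4,7}: X {1,2,6}->{1,2}; U {2,3,4,5,7}->{2,3,5}; W {2,4,7}->{4,7}
Constraint 2 (U != W) on D(U)={2,3,5} D(W)={4,7}: no change
So after constraint 2: D(U) = {2,3,5}

Answer: {2,3,5}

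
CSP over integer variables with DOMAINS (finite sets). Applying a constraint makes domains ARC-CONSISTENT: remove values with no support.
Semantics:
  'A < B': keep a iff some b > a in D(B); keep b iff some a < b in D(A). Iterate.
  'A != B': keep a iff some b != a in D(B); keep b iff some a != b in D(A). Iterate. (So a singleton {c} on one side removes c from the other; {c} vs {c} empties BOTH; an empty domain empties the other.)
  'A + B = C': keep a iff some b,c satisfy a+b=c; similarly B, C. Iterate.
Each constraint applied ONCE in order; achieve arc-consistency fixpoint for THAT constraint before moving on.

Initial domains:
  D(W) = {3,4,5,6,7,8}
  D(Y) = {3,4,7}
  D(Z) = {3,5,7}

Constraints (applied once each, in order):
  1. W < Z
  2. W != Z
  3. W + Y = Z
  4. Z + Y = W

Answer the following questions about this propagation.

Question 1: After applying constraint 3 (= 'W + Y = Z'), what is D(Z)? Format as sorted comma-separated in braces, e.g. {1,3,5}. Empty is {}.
Answer: {7}

Derivation:
Constraint 1 (W < Z) on D(W)={3,4,5,6,7,8} D(Z)={3,5,7}: W {3,4,5,6,7,8}->{3,4,5,6}; Z {3,5,7}->{5,7}
Constraint 2 (W != Z) on D(W)={3,4,5,6} D(Z)={5,7}: no change
Constraint 3 (W + Y = Z) on D(W)={3,4,5,6} D(Y)={3,4,7} D(Z)={5,7}: W {3,4,5,6}->{3,4}; Y {3,4,7}->{3,4}; Z {5,7}->{7}
So after constraint 3: D(Z) = {7}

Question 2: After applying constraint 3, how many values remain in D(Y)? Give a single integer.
Constraint 1 (W < Z) on D(W)={3,4,5,6,7,8} D(Z)={3,5,7}: W {3,4,5,6,7,8}->{3,4,5,6}; Z {3,5,7}->{5,7}
Constraint 2 (W != Z) on D(W)={3,4,5,6} D(Z)={5,7}: no change
Constraint 3 (W + Y = Z) on D(W)={3,4,5,6} D(Y)={3,4,7} D(Z)={5,7}: W {3,4,5,6}->{3,4}; Y {3,4,7}->{3,4}; Z {5,7}->{7}
So after constraint 3: D(Y)={3,4}, size = 2

Answer: 2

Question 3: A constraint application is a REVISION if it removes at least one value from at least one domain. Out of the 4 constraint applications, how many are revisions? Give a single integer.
Constraint 1 (W < Z) on D(W)={3,4,5,6,7,8} D(Z)={3,5,7}: W {3,4,5,6,7,8}->{3,4,5,6}; Z {3,5,7}->{5,7} => REVISION
Constraint 2 (W != Z) on D(W)={3,4,5,6} D(Z)={5,7}: no change => not a revision
Constraint 3 (W + Y = Z) on D(W)={3,4,5,6} D(Y)={3,4,7} D(Z)={5,7}: W {3,4,5,6}->{3,4}; Y {3,4,7}->{3,4}; Z {5,7}->{7} => REVISION
Constraint 4 (Z + Y = W) on D(Z)={7} D(Y)={3,4} D(W)={3,4}: Z {7}->{}; Y {3,4}->{}; W {3,4}->{} => REVISION
Total revisions = 3

Answer: 3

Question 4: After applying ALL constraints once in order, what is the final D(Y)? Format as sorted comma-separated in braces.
Constraint 1 (W < Z) on D(W)={3,4,5,6,7,8} D(Z)={3,5,7}: W {3,4,5,6,7,8}->{3,4,5,6}; Z {3,5,7}->{5,7}
Constraint 2 (W != Z) on D(W)={3,4,5,6} D(Z)={5,7}: no change
Constraint 3 (W + Y = Z) on D(W)={3,4,5,6} D(Y)={3,4,7} D(Z)={5,7}: W {3,4,5,6}->{3,4}; Y {3,4,7}->{3,4}; Z {5,7}->{7}
Constraint 4 (Z + Y = W) on D(Z)={7} D(Y)={3,4} D(W)={3,4}: Z {7}->{}; Y {3,4}->{}; W {3,4}->{}
So after all 4 constraints: D(Y) = {}

Answer: {}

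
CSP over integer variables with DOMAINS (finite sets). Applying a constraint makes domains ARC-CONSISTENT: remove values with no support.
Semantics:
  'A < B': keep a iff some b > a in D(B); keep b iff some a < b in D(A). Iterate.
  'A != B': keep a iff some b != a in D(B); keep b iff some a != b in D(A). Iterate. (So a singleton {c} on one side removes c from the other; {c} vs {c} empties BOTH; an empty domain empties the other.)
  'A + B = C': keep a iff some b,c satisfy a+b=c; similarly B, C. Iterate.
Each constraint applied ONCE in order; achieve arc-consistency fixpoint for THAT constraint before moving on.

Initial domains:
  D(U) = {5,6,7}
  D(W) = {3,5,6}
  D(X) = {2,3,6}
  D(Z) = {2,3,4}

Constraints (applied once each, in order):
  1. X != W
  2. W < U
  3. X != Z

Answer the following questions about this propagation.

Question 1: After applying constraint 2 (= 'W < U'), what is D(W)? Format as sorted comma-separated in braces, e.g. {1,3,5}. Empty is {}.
Answer: {3,5,6}

Derivation:
Constraint 1 (X != W) on D(X)={2,3,6} D(W)={3,5,6}: no change
Constraint 2 (W < U) on D(W)={3,5,6} D(U)={5,6,7}: no change
So after constraint 2: D(W) = {3,5,6}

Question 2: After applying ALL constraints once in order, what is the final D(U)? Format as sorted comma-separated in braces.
Answer: {5,6,7}

Derivation:
Constraint 1 (X != W) on D(X)={2,3,6} D(W)={3,5,6}: no change
Constraint 2 (W < U) on D(W)={3,5,6} D(U)={5,6,7}: no change
Constraint 3 (X != Z) on D(X)={2,3,6} D(Z)={2,3,4}: no change
So after all 3 constraints: D(U) = {5,6,7}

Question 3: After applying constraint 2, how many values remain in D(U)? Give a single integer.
Answer: 3

Derivation:
Constraint 1 (X != W) on D(X)={2,3,6} D(W)={3,5,6}: no change
Constraint 2 (W < U) on D(W)={3,5,6} D(U)={5,6,7}: no change
So after constraint 2: D(U)={5,6,7}, size = 3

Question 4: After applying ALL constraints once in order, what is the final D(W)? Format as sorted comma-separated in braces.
Answer: {3,5,6}

Derivation:
Constraint 1 (X != W) on D(X)={2,3,6} D(W)={3,5,6}: no change
Constraint 2 (W < U) on D(W)={3,5,6} D(U)={5,6,7}: no change
Constraint 3 (X != Z) on D(X)={2,3,6} D(Z)={2,3,4}: no change
So after all 3 constraints: D(W) = {3,5,6}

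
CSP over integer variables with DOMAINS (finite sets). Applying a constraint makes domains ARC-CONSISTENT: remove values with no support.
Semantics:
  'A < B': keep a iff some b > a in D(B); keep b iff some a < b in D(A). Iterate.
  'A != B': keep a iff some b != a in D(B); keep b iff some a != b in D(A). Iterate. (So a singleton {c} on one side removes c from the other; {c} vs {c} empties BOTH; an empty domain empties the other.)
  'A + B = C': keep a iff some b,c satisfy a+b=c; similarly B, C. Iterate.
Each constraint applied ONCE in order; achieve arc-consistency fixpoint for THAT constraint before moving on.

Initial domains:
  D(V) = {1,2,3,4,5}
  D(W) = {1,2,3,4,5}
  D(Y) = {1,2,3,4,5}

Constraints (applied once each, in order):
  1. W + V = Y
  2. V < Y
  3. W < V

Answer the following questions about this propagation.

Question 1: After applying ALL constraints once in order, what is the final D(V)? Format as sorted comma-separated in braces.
Answer: {2,3,4}

Derivation:
Constraint 1 (W + V = Y) on D(W)={1,2,3,4,5} D(V)={1,2,3,4,5} D(Y)={1,2,3,4,5}: W {1,2,3,4,5}->{1,2,3,4}; V {1,2,3,4,5}->{1,2,3,4}; Y {1,2,3,4,5}->{2,3,4,5}
Constraint 2 (V < Y) on D(V)={1,2,3,4} D(Y)={2,3,4,5}: no change
Constraint 3 (W < V) on D(W)={1,2,3,4} D(V)={1,2,3,4}: W {1,2,3,4}->{1,2,3}; V {1,2,3,4}->{2,3,4}
So after all 3 constraints: D(V) = {2,3,4}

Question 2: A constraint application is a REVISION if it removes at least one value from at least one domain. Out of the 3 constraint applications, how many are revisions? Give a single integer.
Constraint 1 (W + V = Y) on D(W)={1,2,3,4,5} D(V)={1,2,3,4,5} D(Y)={1,2,3,4,5}: W {1,2,3,4,5}->{1,2,3,4}; V {1,2,3,4,5}->{1,2,3,4}; Y {1,2,3,4,5}->{2,3,4,5} => REVISION
Constraint 2 (V < Y) on D(V)={1,2,3,4} D(Y)={2,3,4,5}: no change => not a revision
Constraint 3 (W < V) on D(W)={1,2,3,4} D(V)={1,2,3,4}: W {1,2,3,4}->{1,2,3}; V {1,2,3,4}->{2,3,4} => REVISION
Total revisions = 2

Answer: 2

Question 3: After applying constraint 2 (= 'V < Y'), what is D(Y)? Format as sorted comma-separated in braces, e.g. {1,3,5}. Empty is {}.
Constraint 1 (W + V = Y) on D(W)={1,2,3,4,5} D(V)={1,2,3,4,5} D(Y)={1,2,3,4,5}: W {1,2,3,4,5}->{1,2,3,4}; V {1,2,3,4,5}->{1,2,3,4}; Y {1,2,3,4,5}->{2,3,4,5}
Constraint 2 (V < Y) on D(V)={1,2,3,4} D(Y)={2,3,4,5}: no change
So after constraint 2: D(Y) = {2,3,4,5}

Answer: {2,3,4,5}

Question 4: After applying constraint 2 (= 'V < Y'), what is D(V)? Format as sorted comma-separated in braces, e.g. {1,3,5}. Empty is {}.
Constraint 1 (W + V = Y) on D(W)={1,2,3,4,5} D(V)={1,2,3,4,5} D(Y)={1,2,3,4,5}: W {1,2,3,4,5}->{1,2,3,4}; V {1,2,3,4,5}->{1,2,3,4}; Y {1,2,3,4,5}->{2,3,4,5}
Constraint 2 (V < Y) on D(V)={1,2,3,4} D(Y)={2,3,4,5}: no change
So after constraint 2: D(V) = {1,2,3,4}

Answer: {1,2,3,4}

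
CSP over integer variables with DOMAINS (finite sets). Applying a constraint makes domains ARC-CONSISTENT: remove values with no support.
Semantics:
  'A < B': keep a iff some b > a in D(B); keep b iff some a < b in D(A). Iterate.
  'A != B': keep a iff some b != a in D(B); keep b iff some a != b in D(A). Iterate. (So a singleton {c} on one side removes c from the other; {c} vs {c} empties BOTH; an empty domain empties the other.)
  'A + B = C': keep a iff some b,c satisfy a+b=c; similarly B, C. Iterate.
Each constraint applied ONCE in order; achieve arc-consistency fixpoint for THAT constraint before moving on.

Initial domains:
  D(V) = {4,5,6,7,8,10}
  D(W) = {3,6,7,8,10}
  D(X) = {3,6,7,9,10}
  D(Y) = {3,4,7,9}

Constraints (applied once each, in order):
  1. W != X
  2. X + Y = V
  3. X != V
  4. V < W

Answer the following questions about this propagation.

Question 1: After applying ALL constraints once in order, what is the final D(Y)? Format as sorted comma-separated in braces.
Answer: {3,4,7}

Derivation:
Constraint 1 (W != X) on D(W)={3,6,7,8,10} D(X)={3,6,7,9,10}: no change
Constraint 2 (X + Y = V) on D(X)={3,6,7,9,10} D(Y)={3,4,7,9} D(V)={4,5,6,7,8,10}: X {3,6,7,9,10}->{3,6,7}; Y {3,4,7,9}->{3,4,7}; V {4,5,6,7,8,10}->{6,7,10}
Constraint 3 (X != V) on D(X)={3,6,7} D(V)={6,7,10}: no change
Constraint 4 (V < W) on D(V)={6,7,10} D(W)={3,6,7,8,10}: V {6,7,10}->{6,7}; W {3,6,7,8,10}->{7,8,10}
So after all 4 constraints: D(Y) = {3,4,7}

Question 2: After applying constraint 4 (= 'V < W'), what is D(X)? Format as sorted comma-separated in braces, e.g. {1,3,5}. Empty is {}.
Answer: {3,6,7}

Derivation:
Constraint 1 (W != X) on D(W)={3,6,7,8,10} D(X)={3,6,7,9,10}: no change
Constraint 2 (X + Y = V) on D(X)={3,6,7,9,10} D(Y)={3,4,7,9} D(V)={4,5,6,7,8,10}: X {3,6,7,9,10}->{3,6,7}; Y {3,4,7,9}->{3,4,7}; V {4,5,6,7,8,10}->{6,7,10}
Constraint 3 (X != V) on D(X)={3,6,7} D(V)={6,7,10}: no change
Constraint 4 (V < W) on D(V)={6,7,10} D(W)={3,6,7,8,10}: V {6,7,10}->{6,7}; W {3,6,7,8,10}->{7,8,10}
So after constraint 4: D(X) = {3,6,7}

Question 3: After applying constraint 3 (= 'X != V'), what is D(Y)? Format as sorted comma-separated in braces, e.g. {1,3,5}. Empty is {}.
Answer: {3,4,7}

Derivation:
Constraint 1 (W != X) on D(W)={3,6,7,8,10} D(X)={3,6,7,9,10}: no change
Constraint 2 (X + Y = V) on D(X)={3,6,7,9,10} D(Y)={3,4,7,9} D(V)={4,5,6,7,8,10}: X {3,6,7,9,10}->{3,6,7}; Y {3,4,7,9}->{3,4,7}; V {4,5,6,7,8,10}->{6,7,10}
Constraint 3 (X != V) on D(X)={3,6,7} D(V)={6,7,10}: no change
So after constraint 3: D(Y) = {3,4,7}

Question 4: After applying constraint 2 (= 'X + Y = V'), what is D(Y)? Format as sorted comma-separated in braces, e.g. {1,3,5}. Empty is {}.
Answer: {3,4,7}

Derivation:
Constraint 1 (W != X) on D(W)={3,6,7,8,10} D(X)={3,6,7,9,10}: no change
Constraint 2 (X + Y = V) on D(X)={3,6,7,9,10} D(Y)={3,4,7,9} D(V)={4,5,6,7,8,10}: X {3,6,7,9,10}->{3,6,7}; Y {3,4,7,9}->{3,4,7}; V {4,5,6,7,8,10}->{6,7,10}
So after constraint 2: D(Y) = {3,4,7}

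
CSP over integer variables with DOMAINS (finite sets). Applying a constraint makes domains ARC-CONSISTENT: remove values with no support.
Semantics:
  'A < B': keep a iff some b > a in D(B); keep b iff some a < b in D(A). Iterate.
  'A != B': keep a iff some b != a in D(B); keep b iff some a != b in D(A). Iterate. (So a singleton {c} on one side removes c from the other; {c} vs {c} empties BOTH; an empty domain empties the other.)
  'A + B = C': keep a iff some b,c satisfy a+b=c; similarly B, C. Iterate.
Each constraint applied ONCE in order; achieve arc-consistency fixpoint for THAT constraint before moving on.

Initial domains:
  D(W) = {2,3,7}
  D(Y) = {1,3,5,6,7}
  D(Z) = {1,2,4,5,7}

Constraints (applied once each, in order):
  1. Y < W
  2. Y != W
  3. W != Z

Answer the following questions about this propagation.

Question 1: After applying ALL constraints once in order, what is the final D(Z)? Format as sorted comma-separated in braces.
Answer: {1,2,4,5,7}

Derivation:
Constraint 1 (Y < W) on D(Y)={1,3,5,6,7} D(W)={2,3,7}: Y {1,3,5,6,7}->{1,3,5,6}
Constraint 2 (Y != W) on D(Y)={1,3,5,6} D(W)={2,3,7}: no change
Constraint 3 (W != Z) on D(W)={2,3,7} D(Z)={1,2,4,5,7}: no change
So after all 3 constraints: D(Z) = {1,2,4,5,7}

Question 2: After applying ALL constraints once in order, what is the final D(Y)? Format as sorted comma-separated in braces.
Constraint 1 (Y < W) on D(Y)={1,3,5,6,7} D(W)={2,3,7}: Y {1,3,5,6,7}->{1,3,5,6}
Constraint 2 (Y != W) on D(Y)={1,3,5,6} D(W)={2,3,7}: no change
Constraint 3 (W != Z) on D(W)={2,3,7} D(Z)={1,2,4,5,7}: no change
So after all 3 constraints: D(Y) = {1,3,5,6}

Answer: {1,3,5,6}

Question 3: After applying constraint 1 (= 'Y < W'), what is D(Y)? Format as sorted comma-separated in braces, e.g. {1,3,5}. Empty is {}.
Answer: {1,3,5,6}

Derivation:
Constraint 1 (Y < W) on D(Y)={1,3,5,6,7} D(W)={2,3,7}: Y {1,3,5,6,7}->{1,3,5,6}
So after constraint 1: D(Y) = {1,3,5,6}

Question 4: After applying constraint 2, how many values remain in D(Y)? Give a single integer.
Constraint 1 (Y < W) on D(Y)={1,3,5,6,7} D(W)={2,3,7}: Y {1,3,5,6,7}->{1,3,5,6}
Constraint 2 (Y != W) on D(Y)={1,3,5,6} D(W)={2,3,7}: no change
So after constraint 2: D(Y)={1,3,5,6}, size = 4

Answer: 4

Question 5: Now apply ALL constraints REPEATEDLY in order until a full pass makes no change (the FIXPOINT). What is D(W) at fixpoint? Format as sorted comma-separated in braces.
pass 0 (initial): D(W)={2,3,7}
pass 1: Y {1,3,5,6,7}->{1,3,5,6}
pass 2: no change
Fixpoint after 2 passes: D(W) = {2,3,7}

Answer: {2,3,7}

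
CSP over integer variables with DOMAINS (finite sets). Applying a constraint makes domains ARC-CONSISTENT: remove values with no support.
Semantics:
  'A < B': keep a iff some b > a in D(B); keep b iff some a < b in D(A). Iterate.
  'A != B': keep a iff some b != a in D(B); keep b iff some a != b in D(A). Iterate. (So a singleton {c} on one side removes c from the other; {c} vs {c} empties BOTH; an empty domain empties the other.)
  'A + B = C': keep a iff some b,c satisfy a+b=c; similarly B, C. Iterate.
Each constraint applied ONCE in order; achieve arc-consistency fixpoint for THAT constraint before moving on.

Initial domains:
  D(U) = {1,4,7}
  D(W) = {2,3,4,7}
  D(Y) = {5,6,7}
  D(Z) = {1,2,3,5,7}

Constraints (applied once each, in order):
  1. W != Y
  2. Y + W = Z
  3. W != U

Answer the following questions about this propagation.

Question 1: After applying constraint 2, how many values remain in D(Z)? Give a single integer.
Answer: 1

Derivation:
Constraint 1 (W != Y) on D(W)={2,3,4,7} D(Y)={5,6,7}: no change
Constraint 2 (Y + W = Z) on D(Y)={5,6,7} D(W)={2,3,4,7} D(Z)={1,2,3,5,7}: Y {5,6,7}->{5}; W {2,3,4,7}->{2}; Z {1,2,3,5,7}->{7}
So after constraint 2: D(Z)={7}, size = 1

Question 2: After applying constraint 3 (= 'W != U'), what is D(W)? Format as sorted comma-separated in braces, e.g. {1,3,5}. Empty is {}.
Answer: {2}

Derivation:
Constraint 1 (W != Y) on D(W)={2,3,4,7} D(Y)={5,6,7}: no change
Constraint 2 (Y + W = Z) on D(Y)={5,6,7} D(W)={2,3,4,7} D(Z)={1,2,3,5,7}: Y {5,6,7}->{5}; W {2,3,4,7}->{2}; Z {1,2,3,5,7}->{7}
Constraint 3 (W != U) on D(W)={2} D(U)={1,4,7}: no change
So after constraint 3: D(W) = {2}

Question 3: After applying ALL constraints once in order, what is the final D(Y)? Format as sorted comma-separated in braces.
Constraint 1 (W != Y) on D(W)={2,3,4,7} D(Y)={5,6,7}: no change
Constraint 2 (Y + W = Z) on D(Y)={5,6,7} D(W)={2,3,4,7} D(Z)={1,2,3,5,7}: Y {5,6,7}->{5}; W {2,3,4,7}->{2}; Z {1,2,3,5,7}->{7}
Constraint 3 (W != U) on D(W)={2} D(U)={1,4,7}: no change
So after all 3 constraints: D(Y) = {5}

Answer: {5}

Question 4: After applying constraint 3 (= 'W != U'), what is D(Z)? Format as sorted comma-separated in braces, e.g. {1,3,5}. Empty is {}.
Constraint 1 (W != Y) on D(W)={2,3,4,7} D(Y)={5,6,7}: no change
Constraint 2 (Y + W = Z) on D(Y)={5,6,7} D(W)={2,3,4,7} D(Z)={1,2,3,5,7}: Y {5,6,7}->{5}; W {2,3,4,7}->{2}; Z {1,2,3,5,7}->{7}
Constraint 3 (W != U) on D(W)={2} D(U)={1,4,7}: no change
So after constraint 3: D(Z) = {7}

Answer: {7}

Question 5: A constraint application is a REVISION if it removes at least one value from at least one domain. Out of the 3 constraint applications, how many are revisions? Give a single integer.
Constraint 1 (W != Y) on D(W)={2,3,4,7} D(Y)={5,6,7}: no change => not a revision
Constraint 2 (Y + W = Z) on D(Y)={5,6,7} D(W)={2,3,4,7} D(Z)={1,2,3,5,7}: Y {5,6,7}->{5}; W {2,3,4,7}->{2}; Z {1,2,3,5,7}->{7} => REVISION
Constraint 3 (W != U) on D(W)={2} D(U)={1,4,7}: no change => not a revision
Total revisions = 1

Answer: 1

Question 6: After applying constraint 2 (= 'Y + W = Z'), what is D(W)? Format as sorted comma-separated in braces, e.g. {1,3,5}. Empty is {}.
Answer: {2}

Derivation:
Constraint 1 (W != Y) on D(W)={2,3,4,7} D(Y)={5,6,7}: no change
Constraint 2 (Y + W = Z) on D(Y)={5,6,7} D(W)={2,3,4,7} D(Z)={1,2,3,5,7}: Y {5,6,7}->{5}; W {2,3,4,7}->{2}; Z {1,2,3,5,7}->{7}
So after constraint 2: D(W) = {2}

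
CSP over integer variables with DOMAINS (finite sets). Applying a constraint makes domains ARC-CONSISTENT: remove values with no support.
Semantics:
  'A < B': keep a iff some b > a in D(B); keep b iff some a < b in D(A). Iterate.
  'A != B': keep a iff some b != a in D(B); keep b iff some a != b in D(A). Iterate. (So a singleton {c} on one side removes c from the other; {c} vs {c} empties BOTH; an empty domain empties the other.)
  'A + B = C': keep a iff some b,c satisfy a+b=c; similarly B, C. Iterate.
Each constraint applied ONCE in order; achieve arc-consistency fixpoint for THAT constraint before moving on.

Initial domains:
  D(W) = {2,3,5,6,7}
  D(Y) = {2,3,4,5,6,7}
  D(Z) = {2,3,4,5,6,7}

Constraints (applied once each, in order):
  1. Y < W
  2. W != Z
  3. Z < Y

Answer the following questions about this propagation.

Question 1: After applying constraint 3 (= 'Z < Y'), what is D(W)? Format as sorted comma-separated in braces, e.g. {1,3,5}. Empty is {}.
Constraint 1 (Y < W) on D(Y)={2,3,4,5,6,7} D(W)={2,3,5,6,7}: Y {2,3,4,5,6,7}->{2,3,4,5,6}; W {2,3,5,6,7}->{3,5,6,7}
Constraint 2 (W != Z) on D(W)={3,5,6,7} D(Z)={2,3,4,5,6,7}: no change
Constraint 3 (Z < Y) on D(Z)={2,3,4,5,6,7} D(Y)={2,3,4,5,6}: Z {2,3,4,5,6,7}->{2,3,4,5}; Y {2,3,4,5,6}->{3,4,5,6}
So after constraint 3: D(W) = {3,5,6,7}

Answer: {3,5,6,7}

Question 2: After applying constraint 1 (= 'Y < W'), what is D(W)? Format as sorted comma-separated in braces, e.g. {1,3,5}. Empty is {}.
Constraint 1 (Y < W) on D(Y)={2,3,4,5,6,7} D(W)={2,3,5,6,7}: Y {2,3,4,5,6,7}->{2,3,4,5,6}; W {2,3,5,6,7}->{3,5,6,7}
So after constraint 1: D(W) = {3,5,6,7}

Answer: {3,5,6,7}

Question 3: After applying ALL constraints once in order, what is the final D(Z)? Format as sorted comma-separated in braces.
Answer: {2,3,4,5}

Derivation:
Constraint 1 (Y < W) on D(Y)={2,3,4,5,6,7} D(W)={2,3,5,6,7}: Y {2,3,4,5,6,7}->{2,3,4,5,6}; W {2,3,5,6,7}->{3,5,6,7}
Constraint 2 (W != Z) on D(W)={3,5,6,7} D(Z)={2,3,4,5,6,7}: no change
Constraint 3 (Z < Y) on D(Z)={2,3,4,5,6,7} D(Y)={2,3,4,5,6}: Z {2,3,4,5,6,7}->{2,3,4,5}; Y {2,3,4,5,6}->{3,4,5,6}
So after all 3 constraints: D(Z) = {2,3,4,5}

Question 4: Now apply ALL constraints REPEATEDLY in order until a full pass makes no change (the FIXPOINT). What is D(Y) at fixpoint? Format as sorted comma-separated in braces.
pass 0 (initial): D(Y)={2,3,4,5,6,7}
pass 1: W {2,3,5,6,7}->{3,5,6,7}; Y {2,3,4,5,6,7}->{3,4,5,6}; Z {2,3,4,5,6,7}->{2,3,4,5}
pass 2: W {3,5,6,7}->{5,6,7}
pass 3: no change
Fixpoint after 3 passes: D(Y) = {3,4,5,6}

Answer: {3,4,5,6}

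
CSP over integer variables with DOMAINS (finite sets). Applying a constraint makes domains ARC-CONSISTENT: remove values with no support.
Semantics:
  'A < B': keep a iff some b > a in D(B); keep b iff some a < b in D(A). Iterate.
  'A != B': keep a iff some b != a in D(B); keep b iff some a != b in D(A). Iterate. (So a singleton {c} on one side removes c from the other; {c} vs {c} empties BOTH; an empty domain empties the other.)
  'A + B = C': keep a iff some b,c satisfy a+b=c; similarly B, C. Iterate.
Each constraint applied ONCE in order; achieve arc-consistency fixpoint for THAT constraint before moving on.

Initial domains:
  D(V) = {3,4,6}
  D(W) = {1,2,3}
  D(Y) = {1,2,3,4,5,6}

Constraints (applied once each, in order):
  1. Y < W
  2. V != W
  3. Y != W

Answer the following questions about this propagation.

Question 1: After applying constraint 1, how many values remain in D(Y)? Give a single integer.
Answer: 2

Derivation:
Constraint 1 (Y < W) on D(Y)={1,2,3,4,5,6} D(W)={1,2,3}: Y {1,2,3,4,5,6}->{1,2}; W {1,2,3}->{2,3}
So after constraint 1: D(Y)={1,2}, size = 2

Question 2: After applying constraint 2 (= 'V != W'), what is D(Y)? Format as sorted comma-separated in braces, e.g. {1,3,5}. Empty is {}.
Answer: {1,2}

Derivation:
Constraint 1 (Y < W) on D(Y)={1,2,3,4,5,6} D(W)={1,2,3}: Y {1,2,3,4,5,6}->{1,2}; W {1,2,3}->{2,3}
Constraint 2 (V != W) on D(V)={3,4,6} D(W)={2,3}: no change
So after constraint 2: D(Y) = {1,2}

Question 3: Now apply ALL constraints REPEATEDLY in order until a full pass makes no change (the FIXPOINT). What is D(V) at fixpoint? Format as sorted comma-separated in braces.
pass 0 (initial): D(V)={3,4,6}
pass 1: W {1,2,3}->{2,3}; Y {1,2,3,4,5,6}->{1,2}
pass 2: no change
Fixpoint after 2 passes: D(V) = {3,4,6}

Answer: {3,4,6}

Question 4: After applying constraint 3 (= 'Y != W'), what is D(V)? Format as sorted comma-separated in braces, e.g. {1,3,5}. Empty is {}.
Answer: {3,4,6}

Derivation:
Constraint 1 (Y < W) on D(Y)={1,2,3,4,5,6} D(W)={1,2,3}: Y {1,2,3,4,5,6}->{1,2}; W {1,2,3}->{2,3}
Constraint 2 (V != W) on D(V)={3,4,6} D(W)={2,3}: no change
Constraint 3 (Y != W) on D(Y)={1,2} D(W)={2,3}: no change
So after constraint 3: D(V) = {3,4,6}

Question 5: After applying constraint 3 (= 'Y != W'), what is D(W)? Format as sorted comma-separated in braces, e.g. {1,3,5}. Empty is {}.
Constraint 1 (Y < W) on D(Y)={1,2,3,4,5,6} D(W)={1,2,3}: Y {1,2,3,4,5,6}->{1,2}; W {1,2,3}->{2,3}
Constraint 2 (V != W) on D(V)={3,4,6} D(W)={2,3}: no change
Constraint 3 (Y != W) on D(Y)={1,2} D(W)={2,3}: no change
So after constraint 3: D(W) = {2,3}

Answer: {2,3}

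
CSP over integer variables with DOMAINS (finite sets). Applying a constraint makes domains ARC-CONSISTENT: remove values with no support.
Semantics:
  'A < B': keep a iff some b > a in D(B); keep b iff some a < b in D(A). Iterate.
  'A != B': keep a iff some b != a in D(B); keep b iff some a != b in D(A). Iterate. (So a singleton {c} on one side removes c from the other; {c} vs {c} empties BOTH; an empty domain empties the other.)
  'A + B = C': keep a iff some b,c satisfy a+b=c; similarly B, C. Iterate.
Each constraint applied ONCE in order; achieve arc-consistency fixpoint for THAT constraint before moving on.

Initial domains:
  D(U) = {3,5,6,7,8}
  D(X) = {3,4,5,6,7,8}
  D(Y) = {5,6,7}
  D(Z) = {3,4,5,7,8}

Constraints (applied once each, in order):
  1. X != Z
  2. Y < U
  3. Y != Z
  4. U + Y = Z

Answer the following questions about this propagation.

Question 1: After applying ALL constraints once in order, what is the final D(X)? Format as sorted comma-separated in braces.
Constraint 1 (X != Z) on D(X)={3,4,5,6,7,8} D(Z)={3,4,5,7,8}: no change
Constraint 2 (Y < U) on D(Y)={5,6,7} D(U)={3,5,6,7,8}: U {3,5,6,7,8}->{6,7,8}
Constraint 3 (Y != Z) on D(Y)={5,6,7} D(Z)={3,4,5,7,8}: no change
Constraint 4 (U + Y = Z) on D(U)={6,7,8} D(Y)={5,6,7} D(Z)={3,4,5,7,8}: U {6,7,8}->{}; Y {5,6,7}->{}; Z {3,4,5,7,8}->{}
So after all 4 constraints: D(X) = {3,4,5,6,7,8}

Answer: {3,4,5,6,7,8}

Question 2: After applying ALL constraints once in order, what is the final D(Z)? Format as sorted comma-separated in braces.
Constraint 1 (X != Z) on D(X)={3,4,5,6,7,8} D(Z)={3,4,5,7,8}: no change
Constraint 2 (Y < U) on D(Y)={5,6,7} D(U)={3,5,6,7,8}: U {3,5,6,7,8}->{6,7,8}
Constraint 3 (Y != Z) on D(Y)={5,6,7} D(Z)={3,4,5,7,8}: no change
Constraint 4 (U + Y = Z) on D(U)={6,7,8} D(Y)={5,6,7} D(Z)={3,4,5,7,8}: U {6,7,8}->{}; Y {5,6,7}->{}; Z {3,4,5,7,8}->{}
So after all 4 constraints: D(Z) = {}

Answer: {}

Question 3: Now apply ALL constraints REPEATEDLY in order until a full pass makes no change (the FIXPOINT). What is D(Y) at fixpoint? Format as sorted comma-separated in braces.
Answer: {}

Derivation:
pass 0 (initial): D(Y)={5,6,7}
pass 1: U {3,5,6,7,8}->{}; Y {5,6,7}->{}; Z {3,4,5,7,8}->{}
pass 2: X {3,4,5,6,7,8}->{}
pass 3: no change
Fixpoint after 3 passes: D(Y) = {}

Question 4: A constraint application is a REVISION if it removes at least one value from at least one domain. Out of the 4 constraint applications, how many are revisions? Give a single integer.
Constraint 1 (X != Z) on D(X)={3,4,5,6,7,8} D(Z)={3,4,5,7,8}: no change => not a revision
Constraint 2 (Y < U) on D(Y)={5,6,7} D(U)={3,5,6,7,8}: U {3,5,6,7,8}->{6,7,8} => REVISION
Constraint 3 (Y != Z) on D(Y)={5,6,7} D(Z)={3,4,5,7,8}: no change => not a revision
Constraint 4 (U + Y = Z) on D(U)={6,7,8} D(Y)={5,6,7} D(Z)={3,4,5,7,8}: U {6,7,8}->{}; Y {5,6,7}->{}; Z {3,4,5,7,8}->{} => REVISION
Total revisions = 2

Answer: 2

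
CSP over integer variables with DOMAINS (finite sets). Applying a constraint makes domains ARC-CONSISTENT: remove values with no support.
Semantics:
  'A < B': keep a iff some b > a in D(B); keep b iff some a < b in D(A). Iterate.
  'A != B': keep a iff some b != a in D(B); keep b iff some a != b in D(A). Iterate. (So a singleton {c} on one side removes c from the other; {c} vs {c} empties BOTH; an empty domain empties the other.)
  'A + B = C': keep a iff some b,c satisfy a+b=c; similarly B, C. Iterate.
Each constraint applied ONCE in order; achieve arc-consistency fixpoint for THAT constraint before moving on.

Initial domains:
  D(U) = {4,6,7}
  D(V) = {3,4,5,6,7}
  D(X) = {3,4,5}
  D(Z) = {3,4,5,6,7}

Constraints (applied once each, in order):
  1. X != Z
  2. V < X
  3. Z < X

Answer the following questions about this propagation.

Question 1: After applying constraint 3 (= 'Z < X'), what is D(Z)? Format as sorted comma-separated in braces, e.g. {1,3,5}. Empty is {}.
Answer: {3,4}

Derivation:
Constraint 1 (X != Z) on D(X)={3,4,5} D(Z)={3,4,5,6,7}: no change
Constraint 2 (V < X) on D(V)={3,4,5,6,7} D(X)={3,4,5}: V {3,4,5,6,7}->{3,4}; X {3,4,5}->{4,5}
Constraint 3 (Z < X) on D(Z)={3,4,5,6,7} D(X)={4,5}: Z {3,4,5,6,7}->{3,4}
So after constraint 3: D(Z) = {3,4}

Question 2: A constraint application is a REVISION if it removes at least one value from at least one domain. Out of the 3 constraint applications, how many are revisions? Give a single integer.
Constraint 1 (X != Z) on D(X)={3,4,5} D(Z)={3,4,5,6,7}: no change => not a revision
Constraint 2 (V < X) on D(V)={3,4,5,6,7} D(X)={3,4,5}: V {3,4,5,6,7}->{3,4}; X {3,4,5}->{4,5} => REVISION
Constraint 3 (Z < X) on D(Z)={3,4,5,6,7} D(X)={4,5}: Z {3,4,5,6,7}->{3,4} => REVISION
Total revisions = 2

Answer: 2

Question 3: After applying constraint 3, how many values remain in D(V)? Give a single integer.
Constraint 1 (X != Z) on D(X)={3,4,5} D(Z)={3,4,5,6,7}: no change
Constraint 2 (V < X) on D(V)={3,4,5,6,7} D(X)={3,4,5}: V {3,4,5,6,7}->{3,4}; X {3,4,5}->{4,5}
Constraint 3 (Z < X) on D(Z)={3,4,5,6,7} D(X)={4,5}: Z {3,4,5,6,7}->{3,4}
So after constraint 3: D(V)={3,4}, size = 2

Answer: 2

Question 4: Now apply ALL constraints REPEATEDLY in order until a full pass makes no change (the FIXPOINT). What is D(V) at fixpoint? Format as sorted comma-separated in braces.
Answer: {3,4}

Derivation:
pass 0 (initial): D(V)={3,4,5,6,7}
pass 1: V {3,4,5,6,7}->{3,4}; X {3,4,5}->{4,5}; Z {3,4,5,6,7}->{3,4}
pass 2: no change
Fixpoint after 2 passes: D(V) = {3,4}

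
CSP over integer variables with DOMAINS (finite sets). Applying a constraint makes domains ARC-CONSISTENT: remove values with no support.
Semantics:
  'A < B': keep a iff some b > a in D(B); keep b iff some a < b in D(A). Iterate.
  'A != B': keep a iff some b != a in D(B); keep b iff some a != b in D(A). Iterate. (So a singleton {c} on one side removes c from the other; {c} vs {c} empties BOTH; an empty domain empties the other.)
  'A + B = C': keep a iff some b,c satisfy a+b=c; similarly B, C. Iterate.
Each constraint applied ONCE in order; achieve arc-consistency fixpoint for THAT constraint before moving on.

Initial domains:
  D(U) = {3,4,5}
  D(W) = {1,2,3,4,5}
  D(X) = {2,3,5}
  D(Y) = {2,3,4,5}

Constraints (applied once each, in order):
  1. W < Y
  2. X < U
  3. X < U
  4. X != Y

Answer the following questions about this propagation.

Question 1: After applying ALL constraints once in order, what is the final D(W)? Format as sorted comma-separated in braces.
Constraint 1 (W < Y) on D(W)={1,2,3,4,5} D(Y)={2,3,4,5}: W {1,2,3,4,5}->{1,2,3,4}
Constraint 2 (X < U) on D(X)={2,3,5} D(U)={3,4,5}: X {2,3,5}->{2,3}
Constraint 3 (X < U) on D(X)={2,3} D(U)={3,4,5}: no change
Constraint 4 (X != Y) on D(X)={2,3} D(Y)={2,3,4,5}: no change
So after all 4 constraints: D(W) = {1,2,3,4}

Answer: {1,2,3,4}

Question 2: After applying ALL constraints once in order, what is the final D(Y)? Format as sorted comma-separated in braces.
Constraint 1 (W < Y) on D(W)={1,2,3,4,5} D(Y)={2,3,4,5}: W {1,2,3,4,5}->{1,2,3,4}
Constraint 2 (X < U) on D(X)={2,3,5} D(U)={3,4,5}: X {2,3,5}->{2,3}
Constraint 3 (X < U) on D(X)={2,3} D(U)={3,4,5}: no change
Constraint 4 (X != Y) on D(X)={2,3} D(Y)={2,3,4,5}: no change
So after all 4 constraints: D(Y) = {2,3,4,5}

Answer: {2,3,4,5}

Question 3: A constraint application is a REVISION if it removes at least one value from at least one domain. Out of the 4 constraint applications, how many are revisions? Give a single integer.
Answer: 2

Derivation:
Constraint 1 (W < Y) on D(W)={1,2,3,4,5} D(Y)={2,3,4,5}: W {1,2,3,4,5}->{1,2,3,4} => REVISION
Constraint 2 (X < U) on D(X)={2,3,5} D(U)={3,4,5}: X {2,3,5}->{2,3} => REVISION
Constraint 3 (X < U) on D(X)={2,3} D(U)={3,4,5}: no change => not a revision
Constraint 4 (X != Y) on D(X)={2,3} D(Y)={2,3,4,5}: no change => not a revision
Total revisions = 2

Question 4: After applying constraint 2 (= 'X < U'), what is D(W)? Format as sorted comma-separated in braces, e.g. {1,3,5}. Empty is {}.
Answer: {1,2,3,4}

Derivation:
Constraint 1 (W < Y) on D(W)={1,2,3,4,5} D(Y)={2,3,4,5}: W {1,2,3,4,5}->{1,2,3,4}
Constraint 2 (X < U) on D(X)={2,3,5} D(U)={3,4,5}: X {2,3,5}->{2,3}
So after constraint 2: D(W) = {1,2,3,4}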